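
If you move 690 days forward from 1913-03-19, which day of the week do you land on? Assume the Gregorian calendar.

Sunday

First find the weekday of Mar 19, 1913. Doomsday rule: the anchor day for the 1900s is Wednesday. For year 13: 13÷12 = 1 r 1, and 1÷4 = 0, so 1+1+0 = 2.
Wednesday + 2 ≡ Friday — that's 1913's doomsday.
In March the doomsday date is Mar 14.
Mar 19 is 5 days after Mar 14; 5 mod 7 = 5, so Friday + 5 = Wednesday.
690 mod 7 = 4, so 690 days after a Wednesday is Wednesday + 4 = Sunday.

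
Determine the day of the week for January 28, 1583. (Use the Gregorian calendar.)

Doomsday rule: the anchor day for the 1500s is Wednesday. For year 83: 83÷12 = 6 r 11, and 11÷4 = 2, so 6+11+2 = 19.
Wednesday + 19 ≡ Monday — that's 1583's doomsday.
In January the doomsday date is Jan 3 (1583 is not a leap year).
Jan 28 is 25 days after Jan 3; 25 mod 7 = 4, so Monday + 4 = Friday.

Friday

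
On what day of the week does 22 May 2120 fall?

Wednesday

Doomsday rule: the anchor day for the 2100s is Sunday. For year 20: 20÷12 = 1 r 8, and 8÷4 = 2, so 1+8+2 = 11.
Sunday + 11 ≡ Thursday — that's 2120's doomsday.
In May the doomsday date is May 9.
May 22 is 13 days after May 9; 13 mod 7 = 6, so Thursday + 6 = Wednesday.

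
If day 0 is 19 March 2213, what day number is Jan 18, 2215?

Mar 19, 2213 → Mar 19, 2214: 365 days.
Mar 19, 2214 → Apr 19, 2214: 31 days (March has 31).
Apr 19, 2214 → May 19, 2214: 30 days (April has 30).
May 19, 2214 → Jun 19, 2214: 31 days (May has 31).
Jun 19, 2214 → Jul 19, 2214: 30 days (June has 30).
Jul 19, 2214 → Aug 19, 2214: 31 days (July has 31).
Aug 19, 2214 → Sep 19, 2214: 31 days (August has 31).
Sep 19, 2214 → Oct 19, 2214: 30 days (September has 30).
Oct 19, 2214 → Nov 19, 2214: 31 days (October has 31).
Nov 19, 2214 → Dec 19, 2214: 30 days (November has 30).
Dec 19, 2214 → Jan 18, 2215: 30 days.
Total: 670 days.

670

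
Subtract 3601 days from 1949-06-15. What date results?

August 6, 1939

−365 (one year) → Jun 15, 1948 (3236 left).
−366 (one year; includes Feb 29, 1948) → Jun 15, 1947 (2870 left).
−365 (one year) → Jun 15, 1946 (2505 left).
−365 (one year) → Jun 15, 1945 (2140 left).
−365 (one year) → Jun 15, 1944 (1775 left).
−366 (one year; includes Feb 29, 1944) → Jun 15, 1943 (1409 left).
−365 (one year) → Jun 15, 1942 (1044 left).
−365 (one year) → Jun 15, 1941 (679 left).
−365 (one year) → Jun 15, 1940 (314 left).
−15 → May 31, 1940 (end of May, 31 days; 299 left).
−31 → Apr 30, 1940 (end of Apr, 30 days; 268 left).
−30 → Mar 31, 1940 (end of Mar, 31 days; 238 left).
−31 → Feb 29, 1940 (end of Feb, 29 days; 207 left).
−29 → Jan 31, 1940 (end of Jan, 31 days; 178 left).
−31 → Dec 31, 1939 (end of Dec, 31 days; 147 left).
−31 → Nov 30, 1939 (end of Nov, 30 days; 116 left).
−30 → Oct 31, 1939 (end of Oct, 31 days; 86 left).
−31 → Sep 30, 1939 (end of Sep, 30 days; 55 left).
−30 → Aug 31, 1939 (end of Aug, 31 days; 25 left).
−25 → Aug 6, 1939.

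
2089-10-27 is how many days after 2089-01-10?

290

Jan 10, 2089 → Feb 10, 2089: 31 days (January has 31).
Feb 10, 2089 → Mar 10, 2089: 28 days (February has 28).
Mar 10, 2089 → Apr 10, 2089: 31 days (March has 31).
Apr 10, 2089 → May 10, 2089: 30 days (April has 30).
May 10, 2089 → Jun 10, 2089: 31 days (May has 31).
Jun 10, 2089 → Jul 10, 2089: 30 days (June has 30).
Jul 10, 2089 → Aug 10, 2089: 31 days (July has 31).
Aug 10, 2089 → Sep 10, 2089: 31 days (August has 31).
Sep 10, 2089 → Oct 10, 2089: 30 days (September has 30).
Oct 10, 2089 → Oct 27, 2089: 17 days.
Total: 290 days.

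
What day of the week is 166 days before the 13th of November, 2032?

Nov 13, 2032 is a Saturday.
166 mod 7 = 5, so 166 days before a Saturday is Saturday − 5 = Monday.

Monday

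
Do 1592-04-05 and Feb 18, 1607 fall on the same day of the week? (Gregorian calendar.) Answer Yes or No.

From Apr 5, 1592 to Feb 18, 1607 is 5432 days.
5432 mod 7 = 0, so they are the same weekday.
(Apr 5, 1592 is a Sunday; Feb 18, 1607 is a Sunday.)

Yes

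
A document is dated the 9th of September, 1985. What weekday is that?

Monday

January 1, 1985 is a Tuesday.
Jan 1, 1985 → Feb 1, 1985: 31 days (January has 31).
Feb 1, 1985 → Mar 1, 1985: 28 days (February has 28).
Mar 1, 1985 → Apr 1, 1985: 31 days (March has 31).
Apr 1, 1985 → May 1, 1985: 30 days (April has 30).
May 1, 1985 → Jun 1, 1985: 31 days (May has 31).
Jun 1, 1985 → Jul 1, 1985: 30 days (June has 30).
Jul 1, 1985 → Aug 1, 1985: 31 days (July has 31).
Aug 1, 1985 → Sep 1, 1985: 31 days (August has 31).
Sep 1, 1985 → Sep 9, 1985: 8 days.
Total: 251 days.
251 mod 7 = 6, so Tuesday + 6 = Monday.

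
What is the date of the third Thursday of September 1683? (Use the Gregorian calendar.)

September 16, 1683

September 1, 1683 is a Wednesday.
The first Thursday is therefore September 2 (1 days later).
The third Thursday is 2 + 2×7 = September 16.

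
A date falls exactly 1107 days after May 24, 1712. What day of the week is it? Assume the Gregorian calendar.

Wednesday

May 24, 1712 is a Tuesday.
1107 mod 7 = 1, so 1107 days after a Tuesday is Tuesday + 1 = Wednesday.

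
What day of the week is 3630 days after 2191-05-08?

Thursday

First find the weekday of May 8, 2191. Doomsday rule: the anchor day for the 2100s is Sunday. For year 91: 91÷12 = 7 r 7, and 7÷4 = 1, so 7+7+1 = 15.
Sunday + 15 ≡ Monday — that's 2191's doomsday.
In May the doomsday date is May 9.
May 8 is 1 day before May 9; 1 mod 7 = 1, so Monday − 1 = Sunday.
3630 mod 7 = 4, so 3630 days after a Sunday is Sunday + 4 = Thursday.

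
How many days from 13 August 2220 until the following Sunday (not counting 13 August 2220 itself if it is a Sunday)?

Aug 13, 2220 is a Sunday.
From Sunday to the next Sunday is 7 days.

7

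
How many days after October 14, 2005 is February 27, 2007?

Oct 14, 2005 → Oct 14, 2006: 365 days.
Oct 14, 2006 → Nov 14, 2006: 31 days (October has 31).
Nov 14, 2006 → Dec 14, 2006: 30 days (November has 30).
Dec 14, 2006 → Jan 14, 2007: 31 days (December has 31).
Jan 14, 2007 → Feb 14, 2007: 31 days (January has 31).
Feb 14, 2007 → Feb 27, 2007: 13 days.
Total: 501 days.

501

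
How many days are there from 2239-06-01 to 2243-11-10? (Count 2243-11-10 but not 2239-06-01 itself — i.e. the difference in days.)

Jun 1, 2239 → Jun 1, 2240: 366 days (Feb 29, 2240 is in that span).
Jun 1, 2240 → Jun 1, 2241: 365 days.
Jun 1, 2241 → Jun 1, 2242: 365 days.
Jun 1, 2242 → Jun 1, 2243: 365 days.
Jun 1, 2243 → Jul 1, 2243: 30 days (June has 30).
Jul 1, 2243 → Aug 1, 2243: 31 days (July has 31).
Aug 1, 2243 → Sep 1, 2243: 31 days (August has 31).
Sep 1, 2243 → Oct 1, 2243: 30 days (September has 30).
Oct 1, 2243 → Nov 1, 2243: 31 days (October has 31).
Nov 1, 2243 → Nov 10, 2243: 9 days.
Total: 1623 days.

1623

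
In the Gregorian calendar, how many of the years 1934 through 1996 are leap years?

16

Multiples of 4 in [1934,1996]: 16.
Of those, multiples of 100: 0 (not leap unless ÷400).
Multiples of 400: 0.
Leap years = 16 − 0 + 0 = 16.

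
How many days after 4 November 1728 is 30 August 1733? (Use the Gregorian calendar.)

1760

Nov 4, 1728 → Nov 4, 1729: 365 days.
Nov 4, 1729 → Nov 4, 1730: 365 days.
Nov 4, 1730 → Nov 4, 1731: 365 days.
Nov 4, 1731 → Nov 4, 1732: 366 days (Feb 29, 1732 is in that span).
Nov 4, 1732 → Dec 4, 1732: 30 days (November has 30).
Dec 4, 1732 → Jan 4, 1733: 31 days (December has 31).
Jan 4, 1733 → Feb 4, 1733: 31 days (January has 31).
Feb 4, 1733 → Mar 4, 1733: 28 days (February has 28).
Mar 4, 1733 → Apr 4, 1733: 31 days (March has 31).
Apr 4, 1733 → May 4, 1733: 30 days (April has 30).
May 4, 1733 → Jun 4, 1733: 31 days (May has 31).
Jun 4, 1733 → Jul 4, 1733: 30 days (June has 30).
Jul 4, 1733 → Aug 4, 1733: 31 days (July has 31).
Aug 4, 1733 → Aug 30, 1733: 26 days.
Total: 1760 days.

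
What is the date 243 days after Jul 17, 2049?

March 17, 2050

Jul has 31 days: +15 → Aug 1, 2049 (228 left).
Aug has 31 days: +31 → Sep 1, 2049 (197 left).
Sep has 30 days: +30 → Oct 1, 2049 (167 left).
Oct has 31 days: +31 → Nov 1, 2049 (136 left).
Nov has 30 days: +30 → Dec 1, 2049 (106 left).
Dec has 31 days: +31 → Jan 1, 2050 (75 left).
Jan has 31 days: +31 → Feb 1, 2050 (44 left).
Feb has 28 days: +28 → Mar 1, 2050 (16 left).
+16 → Mar 17, 2050.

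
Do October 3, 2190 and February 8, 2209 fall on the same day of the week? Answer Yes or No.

From Oct 3, 2190 to Feb 8, 2209 is 6702 days.
6702 mod 7 = 3, so they are different weekdays.
(Oct 3, 2190 is a Sunday; Feb 8, 2209 is a Wednesday.)

No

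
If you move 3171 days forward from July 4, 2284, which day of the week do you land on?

Jul 4, 2284 is a Friday.
3171 mod 7 = 0, so 3171 days after a Friday is Friday + 0 = Friday.

Friday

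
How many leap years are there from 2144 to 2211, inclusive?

16

Multiples of 4 in [2144,2211]: 17.
Of those, multiples of 100: 1 (not leap unless ÷400).
Multiples of 400: 0.
Leap years = 17 − 1 + 0 = 16.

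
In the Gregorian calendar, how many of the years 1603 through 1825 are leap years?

Multiples of 4 in [1603,1825]: 56.
Of those, multiples of 100: 2 (not leap unless ÷400).
Multiples of 400: 0.
Leap years = 56 − 2 + 0 = 54.

54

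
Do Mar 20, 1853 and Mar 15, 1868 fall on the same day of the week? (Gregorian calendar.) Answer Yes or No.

From Mar 20, 1853 to Mar 15, 1868 is 5474 days.
5474 mod 7 = 0, so they are the same weekday.
(Mar 20, 1853 is a Sunday; Mar 15, 1868 is a Sunday.)

Yes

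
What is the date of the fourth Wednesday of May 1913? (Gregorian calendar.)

May 28, 1913

May 1, 1913 is a Thursday.
The first Wednesday is therefore May 7 (6 days later).
The fourth Wednesday is 7 + 3×7 = May 28.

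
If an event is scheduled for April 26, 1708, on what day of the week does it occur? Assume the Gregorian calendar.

Doomsday rule: the anchor day for the 1700s is Sunday. For year 08: 8÷12 = 0 r 8, and 8÷4 = 2, so 0+8+2 = 10.
Sunday + 10 ≡ Wednesday — that's 1708's doomsday.
In April the doomsday date is Apr 4.
Apr 26 is 22 days after Apr 4; 22 mod 7 = 1, so Wednesday + 1 = Thursday.

Thursday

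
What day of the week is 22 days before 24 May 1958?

First find the weekday of May 24, 1958. Doomsday rule: the anchor day for the 1900s is Wednesday. For year 58: 58÷12 = 4 r 10, and 10÷4 = 2, so 4+10+2 = 16.
Wednesday + 16 ≡ Friday — that's 1958's doomsday.
In May the doomsday date is May 9.
May 24 is 15 days after May 9; 15 mod 7 = 1, so Friday + 1 = Saturday.
22 mod 7 = 1, so 22 days before a Saturday is Saturday − 1 = Friday.

Friday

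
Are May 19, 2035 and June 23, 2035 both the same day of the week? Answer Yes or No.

Yes

From May 19, 2035 to Jun 23, 2035 is 35 days.
35 mod 7 = 0, so they are the same weekday.
(May 19, 2035 is a Saturday; Jun 23, 2035 is a Saturday.)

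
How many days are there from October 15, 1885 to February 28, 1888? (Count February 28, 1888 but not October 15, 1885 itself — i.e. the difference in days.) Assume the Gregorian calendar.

Oct 15, 1885 → Oct 15, 1886: 365 days.
Oct 15, 1886 → Oct 15, 1887: 365 days.
Oct 15, 1887 → Nov 15, 1887: 31 days (October has 31).
Nov 15, 1887 → Dec 15, 1887: 30 days (November has 30).
Dec 15, 1887 → Jan 15, 1888: 31 days (December has 31).
Jan 15, 1888 → Feb 15, 1888: 31 days (January has 31).
Feb 15, 1888 → Feb 28, 1888: 13 days.
Total: 866 days.

866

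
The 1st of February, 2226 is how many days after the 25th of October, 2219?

2291

Oct 25, 2219 → Oct 25, 2220: 366 days (Feb 29, 2220 is in that span).
Oct 25, 2220 → Oct 25, 2221: 365 days.
Oct 25, 2221 → Oct 25, 2222: 365 days.
Oct 25, 2222 → Oct 25, 2223: 365 days.
Oct 25, 2223 → Oct 25, 2224: 366 days (Feb 29, 2224 is in that span).
Oct 25, 2224 → Oct 25, 2225: 365 days.
Oct 25, 2225 → Nov 25, 2225: 31 days (October has 31).
Nov 25, 2225 → Dec 25, 2225: 30 days (November has 30).
Dec 25, 2225 → Jan 25, 2226: 31 days (December has 31).
Jan 25, 2226 → Feb 1, 2226: 7 days.
Total: 2291 days.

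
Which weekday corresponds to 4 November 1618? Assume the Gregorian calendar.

Doomsday rule: the anchor day for the 1600s is Tuesday. For year 18: 18÷12 = 1 r 6, and 6÷4 = 1, so 1+6+1 = 8.
Tuesday + 8 ≡ Wednesday — that's 1618's doomsday.
In November the doomsday date is Nov 7.
Nov 4 is 3 days before Nov 7; 3 mod 7 = 3, so Wednesday − 3 = Sunday.

Sunday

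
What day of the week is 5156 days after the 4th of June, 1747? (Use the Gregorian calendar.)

Jun 4, 1747 is a Sunday.
5156 mod 7 = 4, so 5156 days after a Sunday is Sunday + 4 = Thursday.

Thursday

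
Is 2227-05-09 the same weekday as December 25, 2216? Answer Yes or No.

Yes

From Dec 25, 2216 to May 9, 2227 is 3787 days.
3787 mod 7 = 0, so they are the same weekday.
(Dec 25, 2216 is a Wednesday; May 9, 2227 is a Wednesday.)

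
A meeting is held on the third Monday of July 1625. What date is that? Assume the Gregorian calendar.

July 21, 1625

July 1, 1625 is a Tuesday.
The first Monday is therefore July 7 (6 days later).
The third Monday is 7 + 2×7 = July 21.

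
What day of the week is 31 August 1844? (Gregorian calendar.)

Saturday

Doomsday rule: the anchor day for the 1800s is Friday. For year 44: 44÷12 = 3 r 8, and 8÷4 = 2, so 3+8+2 = 13.
Friday + 13 ≡ Thursday — that's 1844's doomsday.
In August the doomsday date is Aug 8.
Aug 31 is 23 days after Aug 8; 23 mod 7 = 2, so Thursday + 2 = Saturday.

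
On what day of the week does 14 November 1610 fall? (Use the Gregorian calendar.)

Sunday

Doomsday rule: the anchor day for the 1600s is Tuesday. For year 10: 10÷12 = 0 r 10, and 10÷4 = 2, so 0+10+2 = 12.
Tuesday + 12 ≡ Sunday — that's 1610's doomsday.
In November the doomsday date is Nov 7.
Nov 14 is 7 days after Nov 7; 7 mod 7 = 0, so Sunday + 0 = Sunday.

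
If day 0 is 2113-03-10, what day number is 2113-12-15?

280

Mar 10, 2113 → Apr 10, 2113: 31 days (March has 31).
Apr 10, 2113 → May 10, 2113: 30 days (April has 30).
May 10, 2113 → Jun 10, 2113: 31 days (May has 31).
Jun 10, 2113 → Jul 10, 2113: 30 days (June has 30).
Jul 10, 2113 → Aug 10, 2113: 31 days (July has 31).
Aug 10, 2113 → Sep 10, 2113: 31 days (August has 31).
Sep 10, 2113 → Oct 10, 2113: 30 days (September has 30).
Oct 10, 2113 → Nov 10, 2113: 31 days (October has 31).
Nov 10, 2113 → Dec 10, 2113: 30 days (November has 30).
Dec 10, 2113 → Dec 15, 2113: 5 days.
Total: 280 days.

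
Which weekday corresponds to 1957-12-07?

Doomsday rule: the anchor day for the 1900s is Wednesday. For year 57: 57÷12 = 4 r 9, and 9÷4 = 2, so 4+9+2 = 15.
Wednesday + 15 ≡ Thursday — that's 1957's doomsday.
In December the doomsday date is Dec 12.
Dec 7 is 5 days before Dec 12; 5 mod 7 = 5, so Thursday − 5 = Saturday.

Saturday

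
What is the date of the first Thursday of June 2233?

June 6, 2233

June 1, 2233 is a Saturday.
The first Thursday is therefore June 6 (5 days later).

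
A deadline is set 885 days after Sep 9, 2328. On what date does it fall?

+365 (one year) → Sep 9, 2329 (520 left).
+365 (one year) → Sep 9, 2330 (155 left).
Sep has 30 days: +22 → Oct 1, 2330 (133 left).
Oct has 31 days: +31 → Nov 1, 2330 (102 left).
Nov has 30 days: +30 → Dec 1, 2330 (72 left).
Dec has 31 days: +31 → Jan 1, 2331 (41 left).
Jan has 31 days: +31 → Feb 1, 2331 (10 left).
+10 → Feb 11, 2331.

February 11, 2331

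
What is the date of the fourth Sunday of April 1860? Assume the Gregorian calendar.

April 22, 1860

April 1, 1860 is a Sunday.
The first Sunday is therefore April 1 (same day).
The fourth Sunday is 1 + 3×7 = April 22.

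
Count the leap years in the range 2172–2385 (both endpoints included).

52

Multiples of 4 in [2172,2385]: 54.
Of those, multiples of 100: 2 (not leap unless ÷400).
Multiples of 400: 0.
Leap years = 54 − 2 + 0 = 52.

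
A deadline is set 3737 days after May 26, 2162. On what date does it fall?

August 18, 2172

+365 (one year) → May 26, 2163 (3372 left).
+366 (one year; includes Feb 29, 2164) → May 26, 2164 (3006 left).
+365 (one year) → May 26, 2165 (2641 left).
+365 (one year) → May 26, 2166 (2276 left).
+365 (one year) → May 26, 2167 (1911 left).
+366 (one year; includes Feb 29, 2168) → May 26, 2168 (1545 left).
+365 (one year) → May 26, 2169 (1180 left).
+365 (one year) → May 26, 2170 (815 left).
+365 (one year) → May 26, 2171 (450 left).
+366 (one year; includes Feb 29, 2172) → May 26, 2172 (84 left).
May has 31 days: +6 → Jun 1, 2172 (78 left).
Jun has 30 days: +30 → Jul 1, 2172 (48 left).
Jul has 31 days: +31 → Aug 1, 2172 (17 left).
+17 → Aug 18, 2172.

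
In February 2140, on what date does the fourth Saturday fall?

February 1, 2140 is a Monday.
The first Saturday is therefore February 6 (5 days later).
The fourth Saturday is 6 + 3×7 = February 27.

February 27, 2140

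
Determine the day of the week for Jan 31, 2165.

Thursday

Doomsday rule: the anchor day for the 2100s is Sunday. For year 65: 65÷12 = 5 r 5, and 5÷4 = 1, so 5+5+1 = 11.
Sunday + 11 ≡ Thursday — that's 2165's doomsday.
In January the doomsday date is Jan 3 (2165 is not a leap year).
Jan 31 is 28 days after Jan 3; 28 mod 7 = 0, so Thursday + 0 = Thursday.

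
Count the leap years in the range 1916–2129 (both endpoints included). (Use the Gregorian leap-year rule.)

53

Multiples of 4 in [1916,2129]: 54.
Of those, multiples of 100: 2 (not leap unless ÷400).
Multiples of 400: 1.
Leap years = 54 − 2 + 1 = 53.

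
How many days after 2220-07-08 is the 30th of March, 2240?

Jul 8, 2220 → Jul 8, 2221: 365 days.
Jul 8, 2221 → Jul 8, 2222: 365 days.
Jul 8, 2222 → Jul 8, 2223: 365 days.
Jul 8, 2223 → Jul 8, 2224: 366 days (Feb 29, 2224 is in that span).
Jul 8, 2224 → Jul 8, 2225: 365 days.
Jul 8, 2225 → Jul 8, 2226: 365 days.
Jul 8, 2226 → Jul 8, 2227: 365 days.
Jul 8, 2227 → Jul 8, 2228: 366 days (Feb 29, 2228 is in that span).
Jul 8, 2228 → Jul 8, 2229: 365 days.
Jul 8, 2229 → Jul 8, 2230: 365 days.
Jul 8, 2230 → Jul 8, 2231: 365 days.
Jul 8, 2231 → Jul 8, 2232: 366 days (Feb 29, 2232 is in that span).
Jul 8, 2232 → Jul 8, 2233: 365 days.
Jul 8, 2233 → Jul 8, 2234: 365 days.
Jul 8, 2234 → Jul 8, 2235: 365 days.
Jul 8, 2235 → Jul 8, 2236: 366 days (Feb 29, 2236 is in that span).
Jul 8, 2236 → Jul 8, 2237: 365 days.
Jul 8, 2237 → Jul 8, 2238: 365 days.
Jul 8, 2238 → Jul 8, 2239: 365 days.
Jul 8, 2239 → Aug 8, 2239: 31 days (July has 31).
Aug 8, 2239 → Sep 8, 2239: 31 days (August has 31).
Sep 8, 2239 → Oct 8, 2239: 30 days (September has 30).
Oct 8, 2239 → Nov 8, 2239: 31 days (October has 31).
Nov 8, 2239 → Dec 8, 2239: 30 days (November has 30).
Dec 8, 2239 → Jan 8, 2240: 31 days (December has 31).
Jan 8, 2240 → Feb 8, 2240: 31 days (January has 31).
Feb 8, 2240 → Mar 8, 2240: 29 days (February has 29).
Mar 8, 2240 → Mar 30, 2240: 22 days.
Total: 7205 days.

7205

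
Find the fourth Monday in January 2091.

January 22, 2091

January 1, 2091 is a Monday.
The first Monday is therefore January 1 (same day).
The fourth Monday is 1 + 3×7 = January 22.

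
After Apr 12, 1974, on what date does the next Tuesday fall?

April 16, 1974

Apr 12, 1974 is a Friday.
From Friday to the next Tuesday is 4 days.
Apr 12, 1974 + 4 = Apr 16, 1974.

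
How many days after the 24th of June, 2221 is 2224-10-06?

Jun 24, 2221 → Jun 24, 2222: 365 days.
Jun 24, 2222 → Jun 24, 2223: 365 days.
Jun 24, 2223 → Jun 24, 2224: 366 days (Feb 29, 2224 is in that span).
Jun 24, 2224 → Jul 24, 2224: 30 days (June has 30).
Jul 24, 2224 → Aug 24, 2224: 31 days (July has 31).
Aug 24, 2224 → Sep 24, 2224: 31 days (August has 31).
Sep 24, 2224 → Oct 6, 2224: 12 days.
Total: 1200 days.

1200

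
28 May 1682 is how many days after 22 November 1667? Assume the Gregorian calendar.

Nov 22, 1667 → Nov 22, 1668: 366 days (Feb 29, 1668 is in that span).
Nov 22, 1668 → Nov 22, 1669: 365 days.
Nov 22, 1669 → Nov 22, 1670: 365 days.
Nov 22, 1670 → Nov 22, 1671: 365 days.
Nov 22, 1671 → Nov 22, 1672: 366 days (Feb 29, 1672 is in that span).
Nov 22, 1672 → Nov 22, 1673: 365 days.
Nov 22, 1673 → Nov 22, 1674: 365 days.
Nov 22, 1674 → Nov 22, 1675: 365 days.
Nov 22, 1675 → Nov 22, 1676: 366 days (Feb 29, 1676 is in that span).
Nov 22, 1676 → Nov 22, 1677: 365 days.
Nov 22, 1677 → Nov 22, 1678: 365 days.
Nov 22, 1678 → Nov 22, 1679: 365 days.
Nov 22, 1679 → Nov 22, 1680: 366 days (Feb 29, 1680 is in that span).
Nov 22, 1680 → Nov 22, 1681: 365 days.
Nov 22, 1681 → Dec 22, 1681: 30 days (November has 30).
Dec 22, 1681 → Jan 22, 1682: 31 days (December has 31).
Jan 22, 1682 → Feb 22, 1682: 31 days (January has 31).
Feb 22, 1682 → Mar 22, 1682: 28 days (February has 28).
Mar 22, 1682 → Apr 22, 1682: 31 days (March has 31).
Apr 22, 1682 → May 22, 1682: 30 days (April has 30).
May 22, 1682 → May 28, 1682: 6 days.
Total: 5301 days.

5301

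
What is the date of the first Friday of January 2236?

January 1, 2236 is a Friday.
The first Friday is therefore January 1 (same day).

January 1, 2236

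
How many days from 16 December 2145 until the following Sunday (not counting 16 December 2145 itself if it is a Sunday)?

Dec 16, 2145 is a Thursday.
From Thursday to the next Sunday is 3 days.

3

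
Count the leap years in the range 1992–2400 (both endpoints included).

Multiples of 4 in [1992,2400]: 103.
Of those, multiples of 100: 5 (not leap unless ÷400).
Multiples of 400: 2.
Leap years = 103 − 5 + 2 = 100.

100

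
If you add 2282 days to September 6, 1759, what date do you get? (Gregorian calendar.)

+366 (one year; includes Feb 29, 1760) → Sep 6, 1760 (1916 left).
+365 (one year) → Sep 6, 1761 (1551 left).
+365 (one year) → Sep 6, 1762 (1186 left).
+365 (one year) → Sep 6, 1763 (821 left).
+366 (one year; includes Feb 29, 1764) → Sep 6, 1764 (455 left).
+365 (one year) → Sep 6, 1765 (90 left).
Sep has 30 days: +25 → Oct 1, 1765 (65 left).
Oct has 31 days: +31 → Nov 1, 1765 (34 left).
Nov has 30 days: +30 → Dec 1, 1765 (4 left).
+4 → Dec 5, 1765.

December 5, 1765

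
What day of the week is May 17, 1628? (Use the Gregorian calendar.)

Wednesday

Doomsday rule: the anchor day for the 1600s is Tuesday. For year 28: 28÷12 = 2 r 4, and 4÷4 = 1, so 2+4+1 = 7.
Tuesday + 7 ≡ Tuesday — that's 1628's doomsday.
In May the doomsday date is May 9.
May 17 is 8 days after May 9; 8 mod 7 = 1, so Tuesday + 1 = Wednesday.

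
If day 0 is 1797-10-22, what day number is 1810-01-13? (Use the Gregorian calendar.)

Oct 22, 1797 → Oct 22, 1798: 365 days.
Oct 22, 1798 → Oct 22, 1799: 365 days.
Oct 22, 1799 → Oct 22, 1800: 365 days.
Oct 22, 1800 → Oct 22, 1801: 365 days.
Oct 22, 1801 → Oct 22, 1802: 365 days.
Oct 22, 1802 → Oct 22, 1803: 365 days.
Oct 22, 1803 → Oct 22, 1804: 366 days (Feb 29, 1804 is in that span).
Oct 22, 1804 → Oct 22, 1805: 365 days.
Oct 22, 1805 → Oct 22, 1806: 365 days.
Oct 22, 1806 → Oct 22, 1807: 365 days.
Oct 22, 1807 → Oct 22, 1808: 366 days (Feb 29, 1808 is in that span).
Oct 22, 1808 → Oct 22, 1809: 365 days.
Oct 22, 1809 → Nov 22, 1809: 31 days (October has 31).
Nov 22, 1809 → Dec 22, 1809: 30 days (November has 30).
Dec 22, 1809 → Jan 13, 1810: 22 days.
Total: 4465 days.

4465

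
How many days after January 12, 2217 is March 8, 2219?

785

Jan 12, 2217 → Jan 12, 2218: 365 days.
Jan 12, 2218 → Jan 12, 2219: 365 days.
Jan 12, 2219 → Feb 12, 2219: 31 days (January has 31).
Feb 12, 2219 → Mar 8, 2219: 24 days.
Total: 785 days.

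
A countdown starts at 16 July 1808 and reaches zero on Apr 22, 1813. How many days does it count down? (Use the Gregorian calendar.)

Jul 16, 1808 → Jul 16, 1809: 365 days.
Jul 16, 1809 → Jul 16, 1810: 365 days.
Jul 16, 1810 → Jul 16, 1811: 365 days.
Jul 16, 1811 → Jul 16, 1812: 366 days (Feb 29, 1812 is in that span).
Jul 16, 1812 → Aug 16, 1812: 31 days (July has 31).
Aug 16, 1812 → Sep 16, 1812: 31 days (August has 31).
Sep 16, 1812 → Oct 16, 1812: 30 days (September has 30).
Oct 16, 1812 → Nov 16, 1812: 31 days (October has 31).
Nov 16, 1812 → Dec 16, 1812: 30 days (November has 30).
Dec 16, 1812 → Jan 16, 1813: 31 days (December has 31).
Jan 16, 1813 → Feb 16, 1813: 31 days (January has 31).
Feb 16, 1813 → Mar 16, 1813: 28 days (February has 28).
Mar 16, 1813 → Apr 16, 1813: 31 days (March has 31).
Apr 16, 1813 → Apr 22, 1813: 6 days.
Total: 1741 days.

1741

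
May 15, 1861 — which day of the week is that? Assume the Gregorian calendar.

Wednesday

Doomsday rule: the anchor day for the 1800s is Friday. For year 61: 61÷12 = 5 r 1, and 1÷4 = 0, so 5+1+0 = 6.
Friday + 6 ≡ Thursday — that's 1861's doomsday.
In May the doomsday date is May 9.
May 15 is 6 days after May 9; 6 mod 7 = 6, so Thursday + 6 = Wednesday.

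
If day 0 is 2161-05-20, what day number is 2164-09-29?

1228

May 20, 2161 → May 20, 2162: 365 days.
May 20, 2162 → May 20, 2163: 365 days.
May 20, 2163 → May 20, 2164: 366 days (Feb 29, 2164 is in that span).
May 20, 2164 → Jun 20, 2164: 31 days (May has 31).
Jun 20, 2164 → Jul 20, 2164: 30 days (June has 30).
Jul 20, 2164 → Aug 20, 2164: 31 days (July has 31).
Aug 20, 2164 → Sep 20, 2164: 31 days (August has 31).
Sep 20, 2164 → Sep 29, 2164: 9 days.
Total: 1228 days.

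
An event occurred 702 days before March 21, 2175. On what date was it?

April 18, 2173

−365 (one year) → Mar 21, 2174 (337 left).
−21 → Feb 28, 2174 (end of Feb, 28 days; 316 left).
−28 → Jan 31, 2174 (end of Jan, 31 days; 288 left).
−31 → Dec 31, 2173 (end of Dec, 31 days; 257 left).
−31 → Nov 30, 2173 (end of Nov, 30 days; 226 left).
−30 → Oct 31, 2173 (end of Oct, 31 days; 196 left).
−31 → Sep 30, 2173 (end of Sep, 30 days; 165 left).
−30 → Aug 31, 2173 (end of Aug, 31 days; 135 left).
−31 → Jul 31, 2173 (end of Jul, 31 days; 104 left).
−31 → Jun 30, 2173 (end of Jun, 30 days; 73 left).
−30 → May 31, 2173 (end of May, 31 days; 43 left).
−31 → Apr 30, 2173 (end of Apr, 30 days; 12 left).
−12 → Apr 18, 2173.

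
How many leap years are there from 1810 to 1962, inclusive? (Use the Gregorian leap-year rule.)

Multiples of 4 in [1810,1962]: 38.
Of those, multiples of 100: 1 (not leap unless ÷400).
Multiples of 400: 0.
Leap years = 38 − 1 + 0 = 37.

37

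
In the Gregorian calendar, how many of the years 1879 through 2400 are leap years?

127

Multiples of 4 in [1879,2400]: 131.
Of those, multiples of 100: 6 (not leap unless ÷400).
Multiples of 400: 2.
Leap years = 131 − 6 + 2 = 127.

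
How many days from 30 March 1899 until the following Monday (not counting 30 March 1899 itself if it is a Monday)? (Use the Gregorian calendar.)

4

Mar 30, 1899 is a Thursday.
From Thursday to the next Monday is 4 days.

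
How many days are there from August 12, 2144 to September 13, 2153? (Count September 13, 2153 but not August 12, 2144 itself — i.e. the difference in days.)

Aug 12, 2144 → Aug 12, 2145: 365 days.
Aug 12, 2145 → Aug 12, 2146: 365 days.
Aug 12, 2146 → Aug 12, 2147: 365 days.
Aug 12, 2147 → Aug 12, 2148: 366 days (Feb 29, 2148 is in that span).
Aug 12, 2148 → Aug 12, 2149: 365 days.
Aug 12, 2149 → Aug 12, 2150: 365 days.
Aug 12, 2150 → Aug 12, 2151: 365 days.
Aug 12, 2151 → Aug 12, 2152: 366 days (Feb 29, 2152 is in that span).
Aug 12, 2152 → Sep 12, 2152: 31 days (August has 31).
Sep 12, 2152 → Oct 12, 2152: 30 days (September has 30).
Oct 12, 2152 → Nov 12, 2152: 31 days (October has 31).
Nov 12, 2152 → Dec 12, 2152: 30 days (November has 30).
Dec 12, 2152 → Jan 12, 2153: 31 days (December has 31).
Jan 12, 2153 → Feb 12, 2153: 31 days (January has 31).
Feb 12, 2153 → Mar 12, 2153: 28 days (February has 28).
Mar 12, 2153 → Apr 12, 2153: 31 days (March has 31).
Apr 12, 2153 → May 12, 2153: 30 days (April has 30).
May 12, 2153 → Jun 12, 2153: 31 days (May has 31).
Jun 12, 2153 → Jul 12, 2153: 30 days (June has 30).
Jul 12, 2153 → Aug 12, 2153: 31 days (July has 31).
Aug 12, 2153 → Sep 12, 2153: 31 days (August has 31).
Sep 12, 2153 → Sep 13, 2153: 1 days.
Total: 3319 days.

3319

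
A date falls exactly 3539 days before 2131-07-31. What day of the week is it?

First find the weekday of Jul 31, 2131. Doomsday rule: the anchor day for the 2100s is Sunday. For year 31: 31÷12 = 2 r 7, and 7÷4 = 1, so 2+7+1 = 10.
Sunday + 10 ≡ Wednesday — that's 2131's doomsday.
In July the doomsday date is Jul 11.
Jul 31 is 20 days after Jul 11; 20 mod 7 = 6, so Wednesday + 6 = Tuesday.
3539 mod 7 = 4, so 3539 days before a Tuesday is Tuesday − 4 = Friday.

Friday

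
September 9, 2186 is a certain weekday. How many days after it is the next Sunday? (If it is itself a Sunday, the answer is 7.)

1

Sep 9, 2186 is a Saturday.
From Saturday to the next Sunday is 1 day.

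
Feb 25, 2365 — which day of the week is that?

Doomsday rule: the anchor day for the 2300s is Wednesday. For year 65: 65÷12 = 5 r 5, and 5÷4 = 1, so 5+5+1 = 11.
Wednesday + 11 ≡ Sunday — that's 2365's doomsday.
In February the doomsday date is Feb 28 (2365 is not a leap year).
Feb 25 is 3 days before Feb 28; 3 mod 7 = 3, so Sunday − 3 = Thursday.

Thursday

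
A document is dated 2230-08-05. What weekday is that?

Thursday

Doomsday rule: the anchor day for the 2200s is Friday. For year 30: 30÷12 = 2 r 6, and 6÷4 = 1, so 2+6+1 = 9.
Friday + 9 ≡ Sunday — that's 2230's doomsday.
In August the doomsday date is Aug 8.
Aug 5 is 3 days before Aug 8; 3 mod 7 = 3, so Sunday − 3 = Thursday.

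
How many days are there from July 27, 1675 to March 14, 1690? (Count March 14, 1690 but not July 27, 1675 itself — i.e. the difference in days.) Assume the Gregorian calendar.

5344

Jul 27, 1675 → Jul 27, 1676: 366 days (Feb 29, 1676 is in that span).
Jul 27, 1676 → Jul 27, 1677: 365 days.
Jul 27, 1677 → Jul 27, 1678: 365 days.
Jul 27, 1678 → Jul 27, 1679: 365 days.
Jul 27, 1679 → Jul 27, 1680: 366 days (Feb 29, 1680 is in that span).
Jul 27, 1680 → Jul 27, 1681: 365 days.
Jul 27, 1681 → Jul 27, 1682: 365 days.
Jul 27, 1682 → Jul 27, 1683: 365 days.
Jul 27, 1683 → Jul 27, 1684: 366 days (Feb 29, 1684 is in that span).
Jul 27, 1684 → Jul 27, 1685: 365 days.
Jul 27, 1685 → Jul 27, 1686: 365 days.
Jul 27, 1686 → Jul 27, 1687: 365 days.
Jul 27, 1687 → Jul 27, 1688: 366 days (Feb 29, 1688 is in that span).
Jul 27, 1688 → Jul 27, 1689: 365 days.
Jul 27, 1689 → Aug 27, 1689: 31 days (July has 31).
Aug 27, 1689 → Sep 27, 1689: 31 days (August has 31).
Sep 27, 1689 → Oct 27, 1689: 30 days (September has 30).
Oct 27, 1689 → Nov 27, 1689: 31 days (October has 31).
Nov 27, 1689 → Dec 27, 1689: 30 days (November has 30).
Dec 27, 1689 → Jan 27, 1690: 31 days (December has 31).
Jan 27, 1690 → Feb 27, 1690: 31 days (January has 31).
Feb 27, 1690 → Mar 14, 1690: 15 days.
Total: 5344 days.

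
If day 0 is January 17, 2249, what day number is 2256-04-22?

2652

Jan 17, 2249 → Jan 17, 2250: 365 days.
Jan 17, 2250 → Jan 17, 2251: 365 days.
Jan 17, 2251 → Jan 17, 2252: 365 days.
Jan 17, 2252 → Jan 17, 2253: 366 days (Feb 29, 2252 is in that span).
Jan 17, 2253 → Jan 17, 2254: 365 days.
Jan 17, 2254 → Jan 17, 2255: 365 days.
Jan 17, 2255 → Jan 17, 2256: 365 days.
Jan 17, 2256 → Feb 17, 2256: 31 days (January has 31).
Feb 17, 2256 → Mar 17, 2256: 29 days (February has 29).
Mar 17, 2256 → Apr 17, 2256: 31 days (March has 31).
Apr 17, 2256 → Apr 22, 2256: 5 days.
Total: 2652 days.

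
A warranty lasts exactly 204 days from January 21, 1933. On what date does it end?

August 13, 1933

Jan has 31 days: +11 → Feb 1, 1933 (193 left).
Feb has 28 days: +28 → Mar 1, 1933 (165 left).
Mar has 31 days: +31 → Apr 1, 1933 (134 left).
Apr has 30 days: +30 → May 1, 1933 (104 left).
May has 31 days: +31 → Jun 1, 1933 (73 left).
Jun has 30 days: +30 → Jul 1, 1933 (43 left).
Jul has 31 days: +31 → Aug 1, 1933 (12 left).
+12 → Aug 13, 1933.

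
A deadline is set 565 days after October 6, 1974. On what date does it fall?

April 23, 1976

+365 (one year) → Oct 6, 1975 (200 left).
Oct has 31 days: +26 → Nov 1, 1975 (174 left).
Nov has 30 days: +30 → Dec 1, 1975 (144 left).
Dec has 31 days: +31 → Jan 1, 1976 (113 left).
Jan has 31 days: +31 → Feb 1, 1976 (82 left).
Feb has 29 days: +29 → Mar 1, 1976 (53 left).
Mar has 31 days: +31 → Apr 1, 1976 (22 left).
+22 → Apr 23, 1976.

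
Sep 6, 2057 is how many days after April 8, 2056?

Apr 8, 2056 → Apr 8, 2057: 365 days.
Apr 8, 2057 → May 8, 2057: 30 days (April has 30).
May 8, 2057 → Jun 8, 2057: 31 days (May has 31).
Jun 8, 2057 → Jul 8, 2057: 30 days (June has 30).
Jul 8, 2057 → Aug 8, 2057: 31 days (July has 31).
Aug 8, 2057 → Sep 6, 2057: 29 days.
Total: 516 days.

516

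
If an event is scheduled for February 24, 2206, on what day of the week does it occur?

Doomsday rule: the anchor day for the 2200s is Friday. For year 06: 6÷12 = 0 r 6, and 6÷4 = 1, so 0+6+1 = 7.
Friday + 7 ≡ Friday — that's 2206's doomsday.
In February the doomsday date is Feb 28 (2206 is not a leap year).
Feb 24 is 4 days before Feb 28; 4 mod 7 = 4, so Friday − 4 = Monday.

Monday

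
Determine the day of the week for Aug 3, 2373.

Friday

Doomsday rule: the anchor day for the 2300s is Wednesday. For year 73: 73÷12 = 6 r 1, and 1÷4 = 0, so 6+1+0 = 7.
Wednesday + 7 ≡ Wednesday — that's 2373's doomsday.
In August the doomsday date is Aug 8.
Aug 3 is 5 days before Aug 8; 5 mod 7 = 5, so Wednesday − 5 = Friday.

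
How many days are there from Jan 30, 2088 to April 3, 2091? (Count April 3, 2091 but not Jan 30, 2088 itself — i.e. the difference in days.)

Jan 30, 2088 → Jan 30, 2089: 366 days (Feb 29, 2088 is in that span).
Jan 30, 2089 → Jan 30, 2090: 365 days.
Jan 30, 2090 → Jan 30, 2091: 365 days.
Jan 30, 2091 → Feb 28, 2091: 29 days (January has 31).
Feb 28, 2091 → Mar 28, 2091: 28 days (February has 28).
Mar 28, 2091 → Apr 3, 2091: 6 days.
Total: 1159 days.

1159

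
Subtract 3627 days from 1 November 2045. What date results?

November 27, 2035

−365 (one year) → Nov 1, 2044 (3262 left).
−366 (one year; includes Feb 29, 2044) → Nov 1, 2043 (2896 left).
−365 (one year) → Nov 1, 2042 (2531 left).
−365 (one year) → Nov 1, 2041 (2166 left).
−365 (one year) → Nov 1, 2040 (1801 left).
−366 (one year; includes Feb 29, 2040) → Nov 1, 2039 (1435 left).
−365 (one year) → Nov 1, 2038 (1070 left).
−365 (one year) → Nov 1, 2037 (705 left).
−365 (one year) → Nov 1, 2036 (340 left).
−1 → Oct 31, 2036 (end of Oct, 31 days; 339 left).
−31 → Sep 30, 2036 (end of Sep, 30 days; 308 left).
−30 → Aug 31, 2036 (end of Aug, 31 days; 278 left).
−31 → Jul 31, 2036 (end of Jul, 31 days; 247 left).
−31 → Jun 30, 2036 (end of Jun, 30 days; 216 left).
−30 → May 31, 2036 (end of May, 31 days; 186 left).
−31 → Apr 30, 2036 (end of Apr, 30 days; 155 left).
−30 → Mar 31, 2036 (end of Mar, 31 days; 125 left).
−31 → Feb 29, 2036 (end of Feb, 29 days; 94 left).
−29 → Jan 31, 2036 (end of Jan, 31 days; 65 left).
−31 → Dec 31, 2035 (end of Dec, 31 days; 34 left).
−31 → Nov 30, 2035 (end of Nov, 30 days; 3 left).
−3 → Nov 27, 2035.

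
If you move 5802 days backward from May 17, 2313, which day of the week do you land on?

Sunday

First find the weekday of May 17, 2313. Doomsday rule: the anchor day for the 2300s is Wednesday. For year 13: 13÷12 = 1 r 1, and 1÷4 = 0, so 1+1+0 = 2.
Wednesday + 2 ≡ Friday — that's 2313's doomsday.
In May the doomsday date is May 9.
May 17 is 8 days after May 9; 8 mod 7 = 1, so Friday + 1 = Saturday.
5802 mod 7 = 6, so 5802 days before a Saturday is Saturday − 6 = Sunday.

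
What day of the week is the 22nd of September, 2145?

Doomsday rule: the anchor day for the 2100s is Sunday. For year 45: 45÷12 = 3 r 9, and 9÷4 = 2, so 3+9+2 = 14.
Sunday + 14 ≡ Sunday — that's 2145's doomsday.
In September the doomsday date is Sep 5.
Sep 22 is 17 days after Sep 5; 17 mod 7 = 3, so Sunday + 3 = Wednesday.

Wednesday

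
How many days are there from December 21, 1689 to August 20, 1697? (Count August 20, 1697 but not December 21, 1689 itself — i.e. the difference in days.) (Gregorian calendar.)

Dec 21, 1689 → Dec 21, 1690: 365 days.
Dec 21, 1690 → Dec 21, 1691: 365 days.
Dec 21, 1691 → Dec 21, 1692: 366 days (Feb 29, 1692 is in that span).
Dec 21, 1692 → Dec 21, 1693: 365 days.
Dec 21, 1693 → Dec 21, 1694: 365 days.
Dec 21, 1694 → Dec 21, 1695: 365 days.
Dec 21, 1695 → Dec 21, 1696: 366 days (Feb 29, 1696 is in that span).
Dec 21, 1696 → Jan 21, 1697: 31 days (December has 31).
Jan 21, 1697 → Feb 21, 1697: 31 days (January has 31).
Feb 21, 1697 → Mar 21, 1697: 28 days (February has 28).
Mar 21, 1697 → Apr 21, 1697: 31 days (March has 31).
Apr 21, 1697 → May 21, 1697: 30 days (April has 30).
May 21, 1697 → Jun 21, 1697: 31 days (May has 31).
Jun 21, 1697 → Jul 21, 1697: 30 days (June has 30).
Jul 21, 1697 → Aug 20, 1697: 30 days.
Total: 2799 days.

2799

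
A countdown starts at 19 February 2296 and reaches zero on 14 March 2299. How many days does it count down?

1119

Feb 19, 2296 → Feb 19, 2297: 366 days (Feb 29, 2296 is in that span).
Feb 19, 2297 → Feb 19, 2298: 365 days.
Feb 19, 2298 → Mar 19, 2298: 28 days (February has 28).
Mar 19, 2298 → Apr 19, 2298: 31 days (March has 31).
Apr 19, 2298 → May 19, 2298: 30 days (April has 30).
May 19, 2298 → Jun 19, 2298: 31 days (May has 31).
Jun 19, 2298 → Jul 19, 2298: 30 days (June has 30).
Jul 19, 2298 → Aug 19, 2298: 31 days (July has 31).
Aug 19, 2298 → Sep 19, 2298: 31 days (August has 31).
Sep 19, 2298 → Oct 19, 2298: 30 days (September has 30).
Oct 19, 2298 → Nov 19, 2298: 31 days (October has 31).
Nov 19, 2298 → Dec 19, 2298: 30 days (November has 30).
Dec 19, 2298 → Jan 19, 2299: 31 days (December has 31).
Jan 19, 2299 → Feb 19, 2299: 31 days (January has 31).
Feb 19, 2299 → Mar 14, 2299: 23 days.
Total: 1119 days.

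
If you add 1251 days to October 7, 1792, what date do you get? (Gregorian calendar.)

+365 (one year) → Oct 7, 1793 (886 left).
+365 (one year) → Oct 7, 1794 (521 left).
+365 (one year) → Oct 7, 1795 (156 left).
Oct has 31 days: +25 → Nov 1, 1795 (131 left).
Nov has 30 days: +30 → Dec 1, 1795 (101 left).
Dec has 31 days: +31 → Jan 1, 1796 (70 left).
Jan has 31 days: +31 → Feb 1, 1796 (39 left).
Feb has 29 days: +29 → Mar 1, 1796 (10 left).
+10 → Mar 11, 1796.

March 11, 1796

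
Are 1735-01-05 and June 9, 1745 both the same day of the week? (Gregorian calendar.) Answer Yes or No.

From Jan 5, 1735 to Jun 9, 1745 is 3808 days.
3808 mod 7 = 0, so they are the same weekday.
(Jan 5, 1735 is a Wednesday; Jun 9, 1745 is a Wednesday.)

Yes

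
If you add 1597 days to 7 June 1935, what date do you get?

October 21, 1939

+366 (one year; includes Feb 29, 1936) → Jun 7, 1936 (1231 left).
+365 (one year) → Jun 7, 1937 (866 left).
+365 (one year) → Jun 7, 1938 (501 left).
+365 (one year) → Jun 7, 1939 (136 left).
Jun has 30 days: +24 → Jul 1, 1939 (112 left).
Jul has 31 days: +31 → Aug 1, 1939 (81 left).
Aug has 31 days: +31 → Sep 1, 1939 (50 left).
Sep has 30 days: +30 → Oct 1, 1939 (20 left).
+20 → Oct 21, 1939.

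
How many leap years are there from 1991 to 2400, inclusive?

100

Multiples of 4 in [1991,2400]: 103.
Of those, multiples of 100: 5 (not leap unless ÷400).
Multiples of 400: 2.
Leap years = 103 − 5 + 2 = 100.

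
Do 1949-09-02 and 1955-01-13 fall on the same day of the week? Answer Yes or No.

From Sep 2, 1949 to Jan 13, 1955 is 1959 days.
1959 mod 7 = 6, so they are different weekdays.
(Sep 2, 1949 is a Friday; Jan 13, 1955 is a Thursday.)

No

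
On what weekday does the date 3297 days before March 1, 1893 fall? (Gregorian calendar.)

Wednesday

First find the weekday of Mar 1, 1893. Doomsday rule: the anchor day for the 1800s is Friday. For year 93: 93÷12 = 7 r 9, and 9÷4 = 2, so 7+9+2 = 18.
Friday + 18 ≡ Tuesday — that's 1893's doomsday.
In March the doomsday date is Mar 14.
Mar 1 is 13 days before Mar 14; 13 mod 7 = 6, so Tuesday − 6 = Wednesday.
3297 mod 7 = 0, so 3297 days before a Wednesday is Wednesday − 0 = Wednesday.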